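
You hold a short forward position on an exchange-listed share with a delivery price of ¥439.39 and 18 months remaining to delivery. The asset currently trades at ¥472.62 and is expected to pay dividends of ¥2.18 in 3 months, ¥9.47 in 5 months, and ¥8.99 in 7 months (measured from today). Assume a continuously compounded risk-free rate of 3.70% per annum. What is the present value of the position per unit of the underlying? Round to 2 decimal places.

-¥36.67

PV(remaining dividends) I = 2.18·e^(−0.0370·3/12) + 9.47·e^(−0.0370·5/12) + 8.99·e^(−0.0370·7/12) = 20.2831
Current forward F = (S − I)·e^(rT) = (472.62 − 20.2831)·e^(0.0370·18/12) = 452.3369 × 1.057069 = 478.1513
Value (long) = (F − K)·e^(−rT) = (478.1513 − 439.39) × 0.946012 = 36.6687
Short position value = −(long value) = -¥36.67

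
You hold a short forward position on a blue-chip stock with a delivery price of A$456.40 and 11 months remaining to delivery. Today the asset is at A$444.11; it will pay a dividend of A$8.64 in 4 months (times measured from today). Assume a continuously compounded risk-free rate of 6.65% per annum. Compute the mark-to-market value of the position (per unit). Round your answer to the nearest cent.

-A$6.25

PV(remaining dividends) I = 8.64·e^(−0.0665·4/12) = 8.4506
Current forward F = (S − I)·e^(rT) = (444.11 − 8.4506)·e^(0.0665·11/12) = 435.6594 × 1.062855 = 463.0428
Value (long) = (F − K)·e^(−rT) = (463.0428 − 456.40) × 0.940862 = 6.2500
Short position value = −(long value) = -A$6.25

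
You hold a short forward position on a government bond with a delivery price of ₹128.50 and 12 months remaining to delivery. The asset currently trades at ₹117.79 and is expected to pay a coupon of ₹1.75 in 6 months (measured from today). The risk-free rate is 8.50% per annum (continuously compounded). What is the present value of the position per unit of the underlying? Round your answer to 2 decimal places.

PV(remaining coupons) I = 1.75·e^(−0.0850·6/12) = 1.6772
Current forward F = (S − I)·e^(rT) = (117.79 − 1.6772)·e^(0.0850·12/12) = 116.1128 × 1.088717 = 126.4140
Value (long) = (F − K)·e^(−rT) = (126.4140 − 128.50) × 0.918512 = -1.9160
Short position value = −(long value) = ₹1.92

₹1.92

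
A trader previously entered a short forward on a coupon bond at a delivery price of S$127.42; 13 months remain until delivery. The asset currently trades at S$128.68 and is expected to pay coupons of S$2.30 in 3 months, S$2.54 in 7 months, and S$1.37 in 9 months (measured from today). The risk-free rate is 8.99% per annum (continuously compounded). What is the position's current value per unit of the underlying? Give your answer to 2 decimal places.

PV(remaining coupons) I = 2.30·e^(−0.0899·3/12) + 2.54·e^(−0.0899·7/12) + 1.37·e^(−0.0899·9/12) = 5.9398
Current forward F = (S − I)·e^(rT) = (128.68 − 5.9398)·e^(0.0899·13/12) = 122.7402 × 1.102292 = 135.2955
Value (long) = (F − K)·e^(−rT) = (135.2955 − 127.42) × 0.907201 = 7.1447
Short position value = −(long value) = -S$7.14

-S$7.14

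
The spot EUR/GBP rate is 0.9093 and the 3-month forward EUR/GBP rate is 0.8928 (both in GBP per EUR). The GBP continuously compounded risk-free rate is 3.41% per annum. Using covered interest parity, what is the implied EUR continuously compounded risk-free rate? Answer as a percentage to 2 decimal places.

10.73%

F = S·e^((r_GBP − r_EUR)T) ⇒ r_EUR = r_GBP − ln(F/S)/T
ln(0.8928/0.9093) = -0.018312; /(3/12) = -0.073248
r_EUR = 0.0341 + 0.073248 = 0.107348
r_EUR = 10.73%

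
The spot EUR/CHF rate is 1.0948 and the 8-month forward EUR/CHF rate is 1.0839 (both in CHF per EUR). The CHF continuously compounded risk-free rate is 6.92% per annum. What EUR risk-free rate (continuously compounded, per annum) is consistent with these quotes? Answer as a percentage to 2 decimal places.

8.42%

F = S·e^((r_CHF − r_EUR)T) ⇒ r_EUR = r_CHF − ln(F/S)/T
ln(1.0839/1.0948) = -0.010006; /(8/12) = -0.015009
r_EUR = 0.0692 + 0.015009 = 0.084209
r_EUR = 8.42%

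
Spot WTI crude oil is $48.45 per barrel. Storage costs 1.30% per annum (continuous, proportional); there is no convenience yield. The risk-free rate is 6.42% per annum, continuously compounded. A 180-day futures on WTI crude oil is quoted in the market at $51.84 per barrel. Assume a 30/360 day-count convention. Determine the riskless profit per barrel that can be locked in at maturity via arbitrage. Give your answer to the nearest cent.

$1.48 per barrel

Fair futures: F* = S·e^(carry·T), with carry = (r + u) = 0.0642 + 0.0130 = 0.0772
F* = 48.45 · e^(0.0772 × 180/360) = 48.45 · e^0.038600 = 48.45 × 1.039355 = $50.3567
Market $51.84 > fair $50.3567: forward overpriced → cash-and-carry (buy spot, short the forward).
At maturity, profit = |F_mkt − F*| = |51.84 − 50.3567| = $1.48 per barrel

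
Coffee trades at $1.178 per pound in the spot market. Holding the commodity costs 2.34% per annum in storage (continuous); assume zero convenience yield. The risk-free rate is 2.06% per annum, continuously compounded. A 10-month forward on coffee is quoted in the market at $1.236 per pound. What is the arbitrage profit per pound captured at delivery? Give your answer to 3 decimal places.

Fair forward: F* = S·e^(carry·T), with carry = (r + u) = 0.0206 + 0.0234 = 0.0440
F* = 1.178 · e^(0.0440 × 10/12) = 1.178 · e^0.036667 = 1.178 × 1.037348 = $1.2220
Market $1.236 > fair $1.2220: forward overpriced → cash-and-carry (buy spot, short the forward).
At maturity, profit = |F_mkt − F*| = |1.236 − 1.2220| = $0.014 per pound

$0.014 per pound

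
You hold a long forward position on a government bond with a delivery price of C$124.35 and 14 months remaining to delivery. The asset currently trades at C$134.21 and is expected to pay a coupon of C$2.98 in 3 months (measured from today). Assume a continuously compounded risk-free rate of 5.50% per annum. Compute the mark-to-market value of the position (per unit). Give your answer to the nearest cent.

C$14.65

PV(remaining coupons) I = 2.98·e^(−0.0550·3/12) = 2.9393
Current forward F = (S − I)·e^(rT) = (134.21 − 2.9393)·e^(0.0550·14/12) = 131.2707 × 1.066270 = 139.9700
Value (long) = (F − K)·e^(−rT) = (139.9700 − 124.35) × 0.937849 = 14.6492
Value = C$14.65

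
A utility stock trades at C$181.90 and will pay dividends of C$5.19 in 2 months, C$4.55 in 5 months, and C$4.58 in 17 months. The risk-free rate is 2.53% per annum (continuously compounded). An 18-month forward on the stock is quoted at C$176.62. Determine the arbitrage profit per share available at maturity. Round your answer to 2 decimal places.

C$2.32 per share

PV(dividends) I = 5.19·e^(−0.0253·2/12) + 4.55·e^(−0.0253·5/12) + 4.58·e^(−0.0253·17/12) = 14.0892
Fair forward F* = (S − I)·e^(rT) = (181.90 − 14.0892)·e^0.037950 = 167.8108 × 1.038679 = 174.3016
Market C$176.62 > fair 174.3016: forward overpriced → cash-and-carry (borrow at r, buy the stock and collect the dividends, short the forward).
Profit at T = |F_mkt − F*| = |176.62 − 174.3016| = C$2.32 per share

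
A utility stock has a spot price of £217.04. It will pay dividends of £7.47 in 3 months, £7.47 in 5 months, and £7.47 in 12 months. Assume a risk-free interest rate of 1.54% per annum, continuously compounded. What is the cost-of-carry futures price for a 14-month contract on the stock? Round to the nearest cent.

£198.35

PV(dividends) I = 7.47·e^(−0.0154·3/12) + 7.47·e^(−0.0154·5/12) + 7.47·e^(−0.0154·12/12)
I = 7.4413 + 7.4222 + 7.3558 = 22.2193
F = (S − I)·e^(rT) = (217.04 − 22.2193) · e^(0.0154·14/12)
= 194.8207 · e^0.017967 = 194.8207 × 1.018129 = £198.35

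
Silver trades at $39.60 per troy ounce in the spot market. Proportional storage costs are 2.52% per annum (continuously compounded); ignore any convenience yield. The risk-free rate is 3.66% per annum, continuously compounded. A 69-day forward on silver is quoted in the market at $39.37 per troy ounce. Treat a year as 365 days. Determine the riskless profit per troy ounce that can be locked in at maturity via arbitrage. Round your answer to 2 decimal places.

$0.70 per troy ounce

Fair forward: F* = S·e^(carry·T), with carry = (r + u) = 0.0366 + 0.0252 = 0.0618
F* = 39.60 · e^(0.0618 × 69/365) = 39.60 · e^0.011683 = 39.60 × 1.011752 = $40.0654
Market $39.37 < fair $40.0654: forward underpriced → reverse cash-and-carry (short spot, go long the forward).
At maturity, profit = |F_mkt − F*| = |39.37 − 40.0654| = $0.70 per troy ounce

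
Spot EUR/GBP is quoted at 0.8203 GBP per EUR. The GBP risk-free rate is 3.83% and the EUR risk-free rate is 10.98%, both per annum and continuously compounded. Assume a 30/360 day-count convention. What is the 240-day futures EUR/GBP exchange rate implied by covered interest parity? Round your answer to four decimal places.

F = S·e^((r_GBP − r_EUR)T) = 0.8203 · e^((0.0383 − 0.1098) × 240/360)
= 0.8203 · e^-0.047667 = 0.8203 × 0.953451
F = 0.7821 GBP per EUR

0.7821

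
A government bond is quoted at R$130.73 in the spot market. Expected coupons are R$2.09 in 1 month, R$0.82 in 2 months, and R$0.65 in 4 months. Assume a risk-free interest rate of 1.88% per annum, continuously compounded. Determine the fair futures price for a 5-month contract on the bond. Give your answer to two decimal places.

R$128.18

PV(coupons) I = 2.09·e^(−0.0188·1/12) + 0.82·e^(−0.0188·2/12) + 0.65·e^(−0.0188·4/12)
I = 2.0867 + 0.8174 + 0.6459 = 3.5500
F = (S − I)·e^(rT) = (130.73 − 3.5500) · e^(0.0188·5/12)
= 127.1800 · e^0.007833 = 127.1800 × 1.007864 = R$128.18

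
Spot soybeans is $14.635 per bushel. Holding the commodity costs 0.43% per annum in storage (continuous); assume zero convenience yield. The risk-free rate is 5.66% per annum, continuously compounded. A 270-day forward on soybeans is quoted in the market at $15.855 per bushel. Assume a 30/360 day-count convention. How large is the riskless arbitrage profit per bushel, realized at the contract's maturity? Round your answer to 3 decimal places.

Fair forward: F* = S·e^(carry·T), with carry = (r + u) = 0.0566 + 0.0043 = 0.0609
F* = 14.635 · e^(0.0609 × 270/360) = 14.635 · e^0.045675 = 14.635 × 1.046734 = $15.3190
Market $15.855 > fair $15.3190: forward overpriced → cash-and-carry (buy spot, short the forward).
At maturity, profit = |F_mkt − F*| = |15.855 − 15.3190| = $0.536 per bushel

$0.536 per bushel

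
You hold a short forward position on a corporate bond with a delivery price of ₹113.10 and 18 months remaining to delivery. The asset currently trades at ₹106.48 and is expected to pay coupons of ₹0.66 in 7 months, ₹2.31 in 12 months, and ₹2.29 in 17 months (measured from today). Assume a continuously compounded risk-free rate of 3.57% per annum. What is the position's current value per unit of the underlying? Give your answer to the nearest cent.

PV(remaining coupons) I = 0.66·e^(−0.0357·7/12) + 2.31·e^(−0.0357·12/12) + 2.29·e^(−0.0357·17/12) = 5.0524
Current forward F = (S − I)·e^(rT) = (106.48 − 5.0524)·e^(0.0357·18/12) = 101.4276 × 1.055010 = 107.0071
Value (long) = (F − K)·e^(−rT) = (107.0071 − 113.10) × 0.947859 = -5.7752
Short position value = −(long value) = ₹5.78

₹5.78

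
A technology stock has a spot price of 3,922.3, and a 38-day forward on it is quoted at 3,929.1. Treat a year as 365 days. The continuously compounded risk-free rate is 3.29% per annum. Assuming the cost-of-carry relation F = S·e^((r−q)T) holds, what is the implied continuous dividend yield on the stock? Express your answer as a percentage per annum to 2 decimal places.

From F = S·e^((r−q)T): (r − q) = ln(F/S)/T
ln(3929.1/3922.3) = ln(1.001734) = 0.001732
(r − q) = 0.001732 / (38/365) = 0.016636
q = r − ln(F/S)/T = 0.0329 − 0.016636 = 0.016264
q = 1.63%

1.63%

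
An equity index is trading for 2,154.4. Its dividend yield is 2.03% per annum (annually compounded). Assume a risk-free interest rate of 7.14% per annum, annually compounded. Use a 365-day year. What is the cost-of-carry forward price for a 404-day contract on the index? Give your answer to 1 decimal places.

F = S · (1+r)^T / (1+q)^T
= 2154.4 × 1.079324 / 1.022493 = 2154.4 × 1.055581
F = 2,274.1

2,274.1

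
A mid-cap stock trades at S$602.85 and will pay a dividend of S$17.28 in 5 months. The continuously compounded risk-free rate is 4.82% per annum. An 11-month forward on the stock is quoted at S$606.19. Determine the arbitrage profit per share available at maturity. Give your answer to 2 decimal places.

S$6.19 per share

PV(dividends) I = 17.28·e^(−0.0482·5/12) = 16.9364
Fair forward F* = (S − I)·e^(rT) = (602.85 − 16.9364)·e^0.044183 = 585.9136 × 1.045174 = 612.3817
Market S$606.19 < fair 612.3817: forward underpriced → reverse cash-and-carry (short the stock, invest proceeds at r, pay the dividends, go long the forward).
Profit at T = |F_mkt − F*| = |606.19 − 612.3817| = S$6.19 per share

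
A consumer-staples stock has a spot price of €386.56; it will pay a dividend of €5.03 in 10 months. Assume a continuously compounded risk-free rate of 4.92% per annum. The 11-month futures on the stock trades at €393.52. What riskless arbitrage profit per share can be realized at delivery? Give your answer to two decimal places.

PV(dividends) I = 5.03·e^(−0.0492·10/12) = 4.8279
Fair futures F* = (S − I)·e^(rT) = (386.56 − 4.8279)·e^0.045100 = 381.7321 × 1.046132 = 399.3422
Market €393.52 < fair 399.3422: forward underpriced → reverse cash-and-carry (short the stock, invest proceeds at r, pay the dividends, go long the forward).
Profit at T = |F_mkt − F*| = |393.52 − 399.3422| = €5.82 per share

€5.82 per share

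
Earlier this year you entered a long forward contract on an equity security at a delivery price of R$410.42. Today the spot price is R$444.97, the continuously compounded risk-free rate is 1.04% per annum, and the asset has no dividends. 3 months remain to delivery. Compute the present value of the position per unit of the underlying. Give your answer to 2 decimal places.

R$35.62

Current fair forward for the remaining 3 months: F = S·e^(r·T), r = 0.0104
F = 444.97 · e^(0.0104 × 3/12) = 444.97 × 1.002603 = 446.1283
Value of long forward = (F − K)·e^(−rT) = (446.1283 − 410.42) · e^(−0.0104·3/12)
= 35.7083 × 0.997403 = 35.62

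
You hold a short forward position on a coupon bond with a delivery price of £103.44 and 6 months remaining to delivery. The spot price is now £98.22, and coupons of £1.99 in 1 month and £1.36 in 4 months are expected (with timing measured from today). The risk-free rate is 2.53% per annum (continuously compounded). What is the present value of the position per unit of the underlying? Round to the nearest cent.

PV(remaining coupons) I = 1.99·e^(−0.0253·1/12) + 1.36·e^(−0.0253·4/12) = 3.3344
Current forward F = (S − I)·e^(rT) = (98.22 − 3.3344)·e^(0.0253·6/12) = 94.8856 × 1.012730 = 96.0935
Value (long) = (F − K)·e^(−rT) = (96.0935 − 103.44) × 0.987430 = -7.2542
Short position value = −(long value) = £7.25

£7.25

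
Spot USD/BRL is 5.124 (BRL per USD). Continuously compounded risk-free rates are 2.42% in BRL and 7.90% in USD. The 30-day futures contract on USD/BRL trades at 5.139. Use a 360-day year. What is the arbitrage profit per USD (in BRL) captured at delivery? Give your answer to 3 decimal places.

Fair futures: F* = S·e^(carry·T), with carry = (r_BRL − r_USD) = 0.0242 − 0.0790 = -0.0548
F* = 5.124 · e^(-0.0548 × 30/360) = 5.124 · e^-0.004567 = 5.124 × 0.995443 = 5.1006
Market 5.139 > fair 5.1006: forward overpriced → cash-and-carry (buy spot, short the forward).
At maturity, profit = |F_mkt − F*| = |5.139 − 5.1006| = 0.038 per USD (in BRL)

0.038 per USD (in BRL)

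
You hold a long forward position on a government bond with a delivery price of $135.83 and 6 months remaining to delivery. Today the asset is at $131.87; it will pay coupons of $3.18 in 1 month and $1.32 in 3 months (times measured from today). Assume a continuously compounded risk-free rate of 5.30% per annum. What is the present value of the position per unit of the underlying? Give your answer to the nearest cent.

-$4.88

PV(remaining coupons) I = 3.18·e^(−0.0530·1/12) + 1.32·e^(−0.0530·3/12) = 4.4686
Current forward F = (S − I)·e^(rT) = (131.87 − 4.4686)·e^(0.0530·6/12) = 127.4014 × 1.026854 = 130.8226
Value (long) = (F − K)·e^(−rT) = (130.8226 − 135.83) × 0.973848 = -4.8764
Value = -$4.88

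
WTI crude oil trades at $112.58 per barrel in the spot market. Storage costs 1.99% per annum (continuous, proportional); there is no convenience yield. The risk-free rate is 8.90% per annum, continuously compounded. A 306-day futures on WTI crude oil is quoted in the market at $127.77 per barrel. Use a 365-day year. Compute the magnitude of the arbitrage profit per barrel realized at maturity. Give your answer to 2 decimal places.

$4.43 per barrel

Fair futures: F* = S·e^(carry·T), with carry = (r + u) = 0.0890 + 0.0199 = 0.1089
F* = 112.58 · e^(0.1089 × 306/365) = 112.58 · e^0.091297 = 112.58 × 1.095594 = $123.3420
Market $127.77 > fair $123.3420: forward overpriced → cash-and-carry (buy spot, short the forward).
At maturity, profit = |F_mkt − F*| = |127.77 − 123.3420| = $4.43 per barrel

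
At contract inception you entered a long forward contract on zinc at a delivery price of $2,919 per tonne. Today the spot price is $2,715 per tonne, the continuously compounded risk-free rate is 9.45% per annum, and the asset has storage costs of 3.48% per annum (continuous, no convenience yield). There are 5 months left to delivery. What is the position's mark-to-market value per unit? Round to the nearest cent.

Current fair forward for the remaining 5 months: F = S·e^((r + u)·T), (r + u) = 0.0945 + 0.0348 = 0.1293
F = 2715 · e^(0.1293 × 5/12) = 2715 × 1.05535267 = 2865.2825
Value of long forward = (F − K)·e^(−rT) = (2865.2825 − 2919) · e^(−0.0945·5/12)
= -53.7175 × 0.96139012 = -51.64

-$51.64 per tonne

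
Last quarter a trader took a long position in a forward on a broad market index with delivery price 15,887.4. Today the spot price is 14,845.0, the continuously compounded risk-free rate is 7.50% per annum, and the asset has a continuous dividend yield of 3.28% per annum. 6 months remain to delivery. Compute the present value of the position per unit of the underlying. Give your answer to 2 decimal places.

-699.13

Current fair forward for the remaining 6 months: F = S·e^((r − q)·T), (r − q) = 0.0750 − 0.0328 = 0.0422
F = 14845.0 · e^(0.0422 × 6/12) = 14845.0 × 1.02132418 = 15161.5575
Value of long forward = (F − K)·e^(−rT) = (15161.5575 − 15887.4) · e^(−0.0750·6/12)
= -725.8425 × 0.96319442 = -699.13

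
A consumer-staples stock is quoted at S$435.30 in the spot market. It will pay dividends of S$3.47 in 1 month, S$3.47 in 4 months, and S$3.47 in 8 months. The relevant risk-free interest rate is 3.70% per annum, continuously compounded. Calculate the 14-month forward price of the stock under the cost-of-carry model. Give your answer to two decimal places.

S$443.78

PV(dividends) I = 3.47·e^(−0.0370·1/12) + 3.47·e^(−0.0370·4/12) + 3.47·e^(−0.0370·8/12)
I = 3.4593 + 3.4275 + 3.3855 = 10.2723
F = (S − I)·e^(rT) = (435.30 − 10.2723) · e^(0.0370·14/12)
= 425.0277 · e^0.043167 = 425.0277 × 1.044112 = S$443.78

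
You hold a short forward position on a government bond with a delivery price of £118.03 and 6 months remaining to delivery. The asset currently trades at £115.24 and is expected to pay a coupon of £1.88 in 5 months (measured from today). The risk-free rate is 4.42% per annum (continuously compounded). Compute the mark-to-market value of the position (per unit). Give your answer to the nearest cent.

£2.06

PV(remaining coupons) I = 1.88·e^(−0.0442·5/12) = 1.8457
Current forward F = (S − I)·e^(rT) = (115.24 − 1.8457)·e^(0.0442·6/12) = 113.3943 × 1.022346 = 115.9282
Value (long) = (F − K)·e^(−rT) = (115.9282 − 118.03) × 0.978142 = -2.0559
Short position value = −(long value) = £2.06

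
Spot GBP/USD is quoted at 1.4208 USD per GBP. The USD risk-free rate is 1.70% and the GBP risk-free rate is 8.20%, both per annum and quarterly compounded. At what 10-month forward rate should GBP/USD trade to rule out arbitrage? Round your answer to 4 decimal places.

By covered interest parity, F = S · (1+r_USD/4)^(4T) / (1+r_GBP/4)^(4T)
= 1.4208 × 1.014237 / 1.069983 = 1.4208 × 0.947900
F = 1.3468 USD per GBP

1.3468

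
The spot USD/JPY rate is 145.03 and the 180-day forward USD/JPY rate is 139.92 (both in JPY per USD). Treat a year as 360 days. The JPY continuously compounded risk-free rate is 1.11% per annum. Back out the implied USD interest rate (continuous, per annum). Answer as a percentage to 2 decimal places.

8.28%

F = S·e^((r_JPY − r_USD)T) ⇒ r_USD = r_JPY − ln(F/S)/T
ln(139.92/145.03) = -0.035870; /(180/360) = -0.071740
r_USD = 0.0111 + 0.071740 = 0.082840
r_USD = 8.28%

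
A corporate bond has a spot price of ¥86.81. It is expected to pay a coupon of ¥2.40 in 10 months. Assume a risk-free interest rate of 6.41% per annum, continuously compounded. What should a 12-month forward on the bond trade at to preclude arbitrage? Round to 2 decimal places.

PV(coupons) I = 2.40·e^(−0.0641·10/12)
I = 2.2752
F = (S − I)·e^(rT) = (86.81 − 2.2752) · e^(0.0641·12/12)
= 84.5348 · e^0.064100 = 84.5348 × 1.066199 = ¥90.13

¥90.13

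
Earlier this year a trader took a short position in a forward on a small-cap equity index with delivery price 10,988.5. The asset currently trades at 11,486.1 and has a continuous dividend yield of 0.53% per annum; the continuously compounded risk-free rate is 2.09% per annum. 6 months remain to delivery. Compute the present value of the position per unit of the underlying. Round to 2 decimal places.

Current fair forward for the remaining 6 months: F = S·e^((r − q)·T), (r − q) = 0.0209 − 0.0053 = 0.0156
F = 11486.1 · e^(0.0156 × 6/12) = 11486.1 × 1.00783050 = 11576.0419
Value of long forward = (F − K)·e^(−rT) = (11576.0419 − 10988.5) · e^(−0.0209·6/12)
= 587.5419 × 0.98960441 = 581.43
Short position value = −(long value) = -581.43

-581.43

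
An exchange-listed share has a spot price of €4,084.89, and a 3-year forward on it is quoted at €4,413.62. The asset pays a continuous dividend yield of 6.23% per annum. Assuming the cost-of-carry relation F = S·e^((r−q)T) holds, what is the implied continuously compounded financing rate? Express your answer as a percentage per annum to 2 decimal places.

8.81%

From F = S·e^((r−q)T): (r − q) = ln(F/S)/T
ln(4413.62/4084.89) = ln(1.080475) = 0.077401
(r − q) = 0.077401 / (3) = 0.025800
r = ln(F/S)/T + q = 0.025800 + 0.0623 = 0.088100
r = 8.81%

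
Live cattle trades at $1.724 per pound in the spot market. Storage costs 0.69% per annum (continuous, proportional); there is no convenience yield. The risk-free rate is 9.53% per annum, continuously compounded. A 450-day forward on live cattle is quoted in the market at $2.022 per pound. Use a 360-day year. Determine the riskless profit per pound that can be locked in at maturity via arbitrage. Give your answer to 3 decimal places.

Fair forward: F* = S·e^(carry·T), with carry = (r + u) = 0.0953 + 0.0069 = 0.1022
F* = 1.724 · e^(0.1022 × 450/360) = 1.724 · e^0.127750 = 1.724 × 1.136269 = $1.9589
Market $2.022 > fair $1.9589: forward overpriced → cash-and-carry (buy spot, short the forward).
At maturity, profit = |F_mkt − F*| = |2.022 − 1.9589| = $0.063 per pound

$0.063 per pound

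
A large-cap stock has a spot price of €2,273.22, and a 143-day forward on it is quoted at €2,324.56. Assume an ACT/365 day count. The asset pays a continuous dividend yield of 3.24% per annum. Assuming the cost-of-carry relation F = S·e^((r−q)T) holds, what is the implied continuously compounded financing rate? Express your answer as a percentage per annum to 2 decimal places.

From F = S·e^((r−q)T): (r − q) = ln(F/S)/T
ln(2324.56/2273.22) = ln(1.022585) = 0.022334
(r − q) = 0.022334 / (143/365) = 0.057006
r = ln(F/S)/T + q = 0.057006 + 0.0324 = 0.089406
r = 8.94%

8.94%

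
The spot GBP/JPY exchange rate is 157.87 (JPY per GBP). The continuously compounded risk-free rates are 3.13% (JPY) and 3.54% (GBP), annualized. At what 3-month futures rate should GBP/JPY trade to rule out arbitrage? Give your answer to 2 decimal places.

157.71

F = S·e^((r_JPY − r_GBP)T) = 157.87 · e^((0.0313 − 0.0354) × 3/12)
= 157.87 · e^-0.001025 = 157.87 × 0.998976
F = 157.71 JPY per GBP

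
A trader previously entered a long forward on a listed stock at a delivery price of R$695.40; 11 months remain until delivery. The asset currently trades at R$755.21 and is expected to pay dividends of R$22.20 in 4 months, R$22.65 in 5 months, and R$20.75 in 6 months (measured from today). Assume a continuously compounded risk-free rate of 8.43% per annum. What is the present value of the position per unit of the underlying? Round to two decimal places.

R$48.18

PV(remaining dividends) I = 22.20·e^(−0.0843·4/12) + 22.65·e^(−0.0843·5/12) + 20.75·e^(−0.0843·6/12) = 63.3467
Current forward F = (S − I)·e^(rT) = (755.21 − 63.3467)·e^(0.0843·11/12) = 691.8633 × 1.080339 = 747.4469
Value (long) = (F − K)·e^(−rT) = (747.4469 − 695.40) × 0.925635 = 48.1764
Value = R$48.18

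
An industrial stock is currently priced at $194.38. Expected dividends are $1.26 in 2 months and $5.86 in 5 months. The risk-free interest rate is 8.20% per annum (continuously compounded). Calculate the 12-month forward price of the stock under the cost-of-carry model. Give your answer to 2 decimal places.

$203.49

PV(dividends) I = 1.26·e^(−0.0820·2/12) + 5.86·e^(−0.0820·5/12)
I = 1.2429 + 5.6632 = 6.9061
F = (S − I)·e^(rT) = (194.38 − 6.9061) · e^(0.0820·12/12)
= 187.4739 · e^0.082000 = 187.4739 × 1.085456 = $203.49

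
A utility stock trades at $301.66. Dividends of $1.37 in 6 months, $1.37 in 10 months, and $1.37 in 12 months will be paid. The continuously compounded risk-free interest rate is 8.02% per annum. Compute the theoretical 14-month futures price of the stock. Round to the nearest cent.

$327.01

PV(dividends) I = 1.37·e^(−0.0802·6/12) + 1.37·e^(−0.0802·10/12) + 1.37·e^(−0.0802·12/12)
I = 1.3161 + 1.2814 + 1.2644 = 3.8619
F = (S − I)·e^(rT) = (301.66 − 3.8619) · e^(0.0802·14/12)
= 297.7981 · e^0.093567 = 297.7981 × 1.098084 = $327.01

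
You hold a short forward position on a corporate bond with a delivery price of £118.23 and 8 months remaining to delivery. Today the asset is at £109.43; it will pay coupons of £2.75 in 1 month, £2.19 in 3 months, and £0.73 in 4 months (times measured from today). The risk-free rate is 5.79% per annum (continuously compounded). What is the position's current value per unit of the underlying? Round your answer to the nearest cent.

£9.93

PV(remaining coupons) I = 2.75·e^(−0.0579·1/12) + 2.19·e^(−0.0579·3/12) + 0.73·e^(−0.0579·4/12) = 5.6113
Current forward F = (S − I)·e^(rT) = (109.43 − 5.6113)·e^(0.0579·8/12) = 103.8187 × 1.039355 = 107.9045
Value (long) = (F − K)·e^(−rT) = (107.9045 − 118.23) × 0.962135 = -9.9345
Short position value = −(long value) = £9.93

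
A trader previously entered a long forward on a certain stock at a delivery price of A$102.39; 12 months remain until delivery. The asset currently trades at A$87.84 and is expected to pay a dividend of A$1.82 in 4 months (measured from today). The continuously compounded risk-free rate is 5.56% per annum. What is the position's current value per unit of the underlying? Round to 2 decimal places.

-A$10.80

PV(remaining dividends) I = 1.82·e^(−0.0556·4/12) = 1.7866
Current forward F = (S − I)·e^(rT) = (87.84 − 1.7866)·e^(0.0556·12/12) = 86.0534 × 1.057175 = 90.9735
Value (long) = (F − K)·e^(−rT) = (90.9735 − 102.39) × 0.945917 = -10.7991
Value = -A$10.80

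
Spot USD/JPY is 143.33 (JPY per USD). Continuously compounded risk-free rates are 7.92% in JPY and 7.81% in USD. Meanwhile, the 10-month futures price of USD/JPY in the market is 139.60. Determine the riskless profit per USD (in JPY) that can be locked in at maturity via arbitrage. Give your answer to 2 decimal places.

3.86 per USD (in JPY)

Fair futures: F* = S·e^(carry·T), with carry = (r_JPY − r_USD) = 0.0792 − 0.0781 = 0.0011
F* = 143.33 · e^(0.0011 × 10/12) = 143.33 · e^0.000917 = 143.33 × 1.000917 = 143.4614
Market 139.60 < fair 143.4614: forward underpriced → reverse cash-and-carry (short spot, go long the forward).
At maturity, profit = |F_mkt − F*| = |139.60 − 143.4614| = 3.86 per USD (in JPY)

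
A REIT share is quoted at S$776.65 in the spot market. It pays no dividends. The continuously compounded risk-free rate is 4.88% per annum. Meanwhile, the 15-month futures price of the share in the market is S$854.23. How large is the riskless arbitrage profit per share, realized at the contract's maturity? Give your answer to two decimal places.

Fair futures: F* = S·e^(carry·T), with carry = r = 0.0488
F* = 776.65 · e^(0.0488 × 15/12) = 776.65 · e^0.061000 = 776.65 × 1.062899 = S$825.5005
Market S$854.23 > fair S$825.5005: forward overpriced → cash-and-carry (buy spot, short the forward).
At maturity, profit = |F_mkt − F*| = |854.23 − 825.5005| = S$28.73 per share

S$28.73 per share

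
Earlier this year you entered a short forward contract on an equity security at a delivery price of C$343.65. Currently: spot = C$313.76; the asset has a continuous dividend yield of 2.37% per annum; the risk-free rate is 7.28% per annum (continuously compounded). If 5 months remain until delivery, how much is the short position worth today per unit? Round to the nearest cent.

Current fair forward for the remaining 5 months: F = S·e^((r − q)·T), (r − q) = 0.0728 − 0.0237 = 0.0491
F = 313.76 · e^(0.0491 × 5/12) = 313.76 × 1.020669 = 320.2451
Value of long forward = (F − K)·e^(−rT) = (320.2451 − 343.65) · e^(−0.0728·5/12)
= -23.4049 × 0.970122 = -22.71
Short position value = −(long value) = C$22.71

C$22.71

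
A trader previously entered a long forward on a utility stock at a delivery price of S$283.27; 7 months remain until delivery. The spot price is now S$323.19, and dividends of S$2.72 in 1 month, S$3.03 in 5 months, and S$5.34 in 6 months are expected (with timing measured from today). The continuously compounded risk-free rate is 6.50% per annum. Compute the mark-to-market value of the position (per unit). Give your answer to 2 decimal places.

S$39.64

PV(remaining dividends) I = 2.72·e^(−0.0650·1/12) + 3.03·e^(−0.0650·5/12) + 5.34·e^(−0.0650·6/12) = 10.8236
Current forward F = (S − I)·e^(rT) = (323.19 − 10.8236)·e^(0.0650·7/12) = 312.3664 × 1.038645 = 324.4378
Value (long) = (F − K)·e^(−rT) = (324.4378 − 283.27) × 0.962793 = 39.6361
Value = S$39.64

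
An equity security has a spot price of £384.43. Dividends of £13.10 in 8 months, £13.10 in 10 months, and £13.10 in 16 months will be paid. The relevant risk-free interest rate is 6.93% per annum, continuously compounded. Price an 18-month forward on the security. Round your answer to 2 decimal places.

£385.69

PV(dividends) I = 13.10·e^(−0.0693·8/12) + 13.10·e^(−0.0693·10/12) + 13.10·e^(−0.0693·16/12)
I = 12.5085 + 12.3649 + 11.9438 = 36.8172
F = (S − I)·e^(rT) = (384.43 − 36.8172) · e^(0.0693·18/12)
= 347.6128 · e^0.103950 = 347.6128 × 1.109545 = £385.69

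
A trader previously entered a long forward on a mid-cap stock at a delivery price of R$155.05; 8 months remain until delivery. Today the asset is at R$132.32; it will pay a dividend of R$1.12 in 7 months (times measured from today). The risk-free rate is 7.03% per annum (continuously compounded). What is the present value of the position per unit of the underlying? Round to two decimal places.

PV(remaining dividends) I = 1.12·e^(−0.0703·7/12) = 1.0750
Current forward F = (S − I)·e^(rT) = (132.32 − 1.0750)·e^(0.0703·8/12) = 131.2450 × 1.047982 = 137.5424
Value (long) = (F − K)·e^(−rT) = (137.5424 − 155.05) × 0.954215 = -16.7060
Value = -R$16.71

-R$16.71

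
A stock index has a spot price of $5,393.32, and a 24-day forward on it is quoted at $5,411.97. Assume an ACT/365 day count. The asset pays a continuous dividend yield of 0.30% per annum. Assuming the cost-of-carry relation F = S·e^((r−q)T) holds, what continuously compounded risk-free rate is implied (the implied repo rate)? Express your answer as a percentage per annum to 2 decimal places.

From F = S·e^((r−q)T): (r − q) = ln(F/S)/T
ln(5411.97/5393.32) = ln(1.003458) = 0.003452
(r − q) = 0.003452 / (24/365) = 0.052499
r = ln(F/S)/T + q = 0.052499 + 0.0030 = 0.055499
r = 5.55%

5.55%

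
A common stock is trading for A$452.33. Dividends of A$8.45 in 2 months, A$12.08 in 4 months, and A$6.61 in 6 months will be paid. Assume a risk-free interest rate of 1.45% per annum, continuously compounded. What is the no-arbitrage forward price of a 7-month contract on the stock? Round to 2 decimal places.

PV(dividends) I = 8.45·e^(−0.0145·2/12) + 12.08·e^(−0.0145·4/12) + 6.61·e^(−0.0145·6/12)
I = 8.4296 + 12.0218 + 6.5623 = 27.0137
F = (S − I)·e^(rT) = (452.33 − 27.0137) · e^(0.0145·7/12)
= 425.3163 · e^0.008458 = 425.3163 × 1.008494 = A$428.93

A$428.93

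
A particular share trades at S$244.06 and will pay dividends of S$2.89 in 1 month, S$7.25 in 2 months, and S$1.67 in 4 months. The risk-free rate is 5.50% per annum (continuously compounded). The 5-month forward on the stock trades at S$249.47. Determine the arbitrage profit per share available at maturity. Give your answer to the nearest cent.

PV(dividends) I = 2.89·e^(−0.0550·1/12) + 7.25·e^(−0.0550·2/12) + 1.67·e^(−0.0550·4/12) = 11.7003
Fair forward F* = (S − I)·e^(rT) = (244.06 − 11.7003)·e^0.022917 = 232.3597 × 1.023182 = 237.7463
Market S$249.47 > fair 237.7463: forward overpriced → cash-and-carry (borrow at r, buy the stock and collect the dividends, short the forward).
Profit at T = |F_mkt − F*| = |249.47 − 237.7463| = S$11.72 per share

S$11.72 per share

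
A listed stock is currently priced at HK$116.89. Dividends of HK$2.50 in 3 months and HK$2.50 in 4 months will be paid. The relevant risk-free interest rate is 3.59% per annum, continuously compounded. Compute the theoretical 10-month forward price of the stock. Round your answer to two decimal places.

PV(dividends) I = 2.50·e^(−0.0359·3/12) + 2.50·e^(−0.0359·4/12)
I = 2.4777 + 2.4703 = 4.9480
F = (S − I)·e^(rT) = (116.89 − 4.9480) · e^(0.0359·10/12)
= 111.9420 · e^0.029917 = 111.9420 × 1.030369 = HK$115.34

HK$115.34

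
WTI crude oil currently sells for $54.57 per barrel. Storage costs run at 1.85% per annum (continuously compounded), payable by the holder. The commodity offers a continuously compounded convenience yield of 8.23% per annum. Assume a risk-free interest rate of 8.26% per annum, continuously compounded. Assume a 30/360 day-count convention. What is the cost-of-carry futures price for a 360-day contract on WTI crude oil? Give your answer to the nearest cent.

Net carry = r + u − y = 0.0826 + 0.0185 − 0.0823 = 0.0188
F = S·e^((r+u−y)T) = 54.57 · e^(0.0188 × 360/360) = 54.57 · e^0.018800
= 54.57 × 1.018978 = $55.61 per barrel

$55.61 per barrel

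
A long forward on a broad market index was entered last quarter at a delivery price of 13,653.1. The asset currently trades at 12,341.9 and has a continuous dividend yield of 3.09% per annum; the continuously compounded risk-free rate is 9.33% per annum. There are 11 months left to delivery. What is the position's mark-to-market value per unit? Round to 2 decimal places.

Current fair forward for the remaining 11 months: F = S·e^((r − q)·T), (r − q) = 0.0933 − 0.0309 = 0.0624
F = 12341.9 · e^(0.0624 × 11/12) = 12341.9 × 1.05886756 = 13068.4375
Value of long forward = (F − K)·e^(−rT) = (13068.4375 − 13653.1) · e^(−0.0933·11/12)
= -584.6625 × 0.91803019 = -536.74

-536.74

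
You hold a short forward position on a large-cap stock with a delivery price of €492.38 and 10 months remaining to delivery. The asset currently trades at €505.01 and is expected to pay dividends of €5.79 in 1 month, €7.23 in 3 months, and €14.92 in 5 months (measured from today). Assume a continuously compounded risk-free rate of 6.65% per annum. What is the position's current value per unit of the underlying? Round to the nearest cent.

PV(remaining dividends) I = 5.79·e^(−0.0665·1/12) + 7.23·e^(−0.0665·3/12) + 14.92·e^(−0.0665·5/12) = 27.3811
Current forward F = (S − I)·e^(rT) = (505.01 − 27.3811)·e^(0.0665·10/12) = 477.6289 × 1.056981 = 504.8447
Value (long) = (F − K)·e^(−rT) = (504.8447 − 492.38) × 0.946091 = 11.7927
Short position value = −(long value) = -€11.79

-€11.79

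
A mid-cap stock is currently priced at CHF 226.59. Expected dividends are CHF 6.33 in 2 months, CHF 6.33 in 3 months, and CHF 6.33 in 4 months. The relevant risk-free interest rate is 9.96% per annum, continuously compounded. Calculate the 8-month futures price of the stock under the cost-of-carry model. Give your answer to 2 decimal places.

PV(dividends) I = 6.33·e^(−0.0996·2/12) + 6.33·e^(−0.0996·3/12) + 6.33·e^(−0.0996·4/12)
I = 6.2258 + 6.1743 + 6.1233 = 18.5234
F = (S − I)·e^(rT) = (226.59 − 18.5234) · e^(0.0996·8/12)
= 208.0666 · e^0.066400 = 208.0666 × 1.068654 = CHF 222.35

CHF 222.35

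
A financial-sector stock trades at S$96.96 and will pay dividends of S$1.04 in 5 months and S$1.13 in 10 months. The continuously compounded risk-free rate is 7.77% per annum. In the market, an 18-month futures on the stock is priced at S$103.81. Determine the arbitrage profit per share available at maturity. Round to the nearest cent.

S$2.81 per share

PV(dividends) I = 1.04·e^(−0.0777·5/12) + 1.13·e^(−0.0777·10/12) = 2.0660
Fair futures F* = (S − I)·e^(rT) = (96.96 − 2.0660)·e^0.116550 = 94.8940 × 1.123614 = 106.6242
Market S$103.81 < fair 106.6242: forward underpriced → reverse cash-and-carry (short the stock, invest proceeds at r, pay the dividends, go long the forward).
Profit at T = |F_mkt − F*| = |103.81 − 106.6242| = S$2.81 per share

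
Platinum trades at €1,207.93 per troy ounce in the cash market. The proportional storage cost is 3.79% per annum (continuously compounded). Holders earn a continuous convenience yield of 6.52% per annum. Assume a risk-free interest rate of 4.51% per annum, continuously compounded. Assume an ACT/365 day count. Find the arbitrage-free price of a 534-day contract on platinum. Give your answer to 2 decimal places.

€1,239.80 per troy ounce

Net carry = r + u − y = 0.0451 + 0.0379 − 0.0652 = 0.0178
F = S·e^((r+u−y)T) = 1207.93 · e^(0.0178 × 534/365) = 1207.93 · e^0.02604164
= 1207.93 × 1.02638369 = €1,239.80 per troy ounce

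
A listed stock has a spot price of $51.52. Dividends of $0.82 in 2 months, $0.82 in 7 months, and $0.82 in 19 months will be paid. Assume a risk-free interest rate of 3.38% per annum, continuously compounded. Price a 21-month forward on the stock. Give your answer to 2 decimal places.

PV(dividends) I = 0.82·e^(−0.0338·2/12) + 0.82·e^(−0.0338·7/12) + 0.82·e^(−0.0338·19/12)
I = 0.8154 + 0.8040 + 0.7773 = 2.3967
F = (S − I)·e^(rT) = (51.52 − 2.3967) · e^(0.0338·21/12)
= 49.1233 · e^0.059150 = 49.1233 × 1.060934 = $52.12

$52.12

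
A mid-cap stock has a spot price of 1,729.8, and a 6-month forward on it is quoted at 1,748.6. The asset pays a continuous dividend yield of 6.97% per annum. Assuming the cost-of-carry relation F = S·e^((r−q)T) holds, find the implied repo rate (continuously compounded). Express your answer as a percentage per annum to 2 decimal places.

From F = S·e^((r−q)T): (r − q) = ln(F/S)/T
ln(1748.6/1729.8) = ln(1.010868) = 0.010809
(r − q) = 0.010809 / (6/12) = 0.021618
r = ln(F/S)/T + q = 0.021618 + 0.0697 = 0.091318
r = 9.13%

9.13%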